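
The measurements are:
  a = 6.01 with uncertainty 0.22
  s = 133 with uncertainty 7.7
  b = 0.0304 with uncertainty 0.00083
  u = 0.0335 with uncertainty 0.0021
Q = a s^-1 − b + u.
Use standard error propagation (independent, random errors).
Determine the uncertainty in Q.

Let p = a·s^-1 = 0.0452. δp/p = √((1·δa/a)² + (-1·δs/s)²) = √(0.00134 + 0.00335) = 0.0685, so δp = 0.00310.
Q = p − b + u: δQ = √(δp² + δb² + δu²) = √(9.58e-06 + 6.89e-07 + 4.41e-06) = 0.00383

0.00383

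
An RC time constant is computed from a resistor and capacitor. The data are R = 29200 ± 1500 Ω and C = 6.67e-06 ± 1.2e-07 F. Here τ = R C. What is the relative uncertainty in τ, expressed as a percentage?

Since τ is a product/quotient, work with relative uncertainties:
  (1·δR/R)² = (1×0.0514)² = 0.00264;  (1·δC/C)² = (1×0.0180)² = 0.000324
δτ/τ = √(0.00296) = 0.0544

5.44%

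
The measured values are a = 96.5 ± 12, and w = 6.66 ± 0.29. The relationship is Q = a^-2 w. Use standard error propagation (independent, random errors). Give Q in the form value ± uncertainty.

Relative error in a monomial: (δQ/Q)² = Σ (nᵢ · δxᵢ/xᵢ)².
  (-2·δa/a)² = (-2×0.124)² = 0.0619;  (1·δw/w)² = (1×0.0435)² = 0.00190
δQ/Q = √(0.0638) = 0.252
Q = 0.000715, so δQ = 0.252 × 0.000715 = 0.000181.

0.000715 ± 0.000181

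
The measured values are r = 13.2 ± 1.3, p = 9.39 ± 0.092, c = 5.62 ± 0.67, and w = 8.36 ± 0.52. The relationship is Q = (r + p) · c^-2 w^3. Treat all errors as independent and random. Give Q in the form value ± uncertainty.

418 ± 129

Let u = r + p = 22.6. δu = √(δr² + δp²) = √(1.69 + 0.00846) = 1.30, so δu/u = 0.0577.
Q is then a monomial in u, c, w:
δQ/Q = √((δu/u)² + (-2·δc/c)² + (3·δw/w)²) = √(0.00333 + 0.0569 + 0.0348) = 0.308
Q = 418, so δQ = 0.308 × 418 = 129.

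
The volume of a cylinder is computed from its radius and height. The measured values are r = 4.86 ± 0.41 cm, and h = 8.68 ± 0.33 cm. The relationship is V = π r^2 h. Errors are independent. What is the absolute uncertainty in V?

V is a product of powers, so relative uncertainties combine in quadrature:
  (2·δr/r)² = (2×0.0844)² = 0.0285;  (1·δh/h)² = (1×0.0380)² = 0.00145
δV/V = √(0.0299) = 0.173
V = 644 cm^3, so δV = 0.173 × 644 = 111 cm^3.

111 cm^3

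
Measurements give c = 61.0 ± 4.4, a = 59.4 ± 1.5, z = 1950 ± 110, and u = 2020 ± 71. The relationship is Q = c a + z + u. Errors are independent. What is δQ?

306

Let p = c·a = 3620. δp/p = √((1·δc/c)² + (1·δa/a)²) = √(0.00520 + 0.000638) = 0.0764, so δp = 277.
Q = p + z + u: δQ = √(δp² + δz² + δu²) = √(76700 + 12100 + 5040) = 306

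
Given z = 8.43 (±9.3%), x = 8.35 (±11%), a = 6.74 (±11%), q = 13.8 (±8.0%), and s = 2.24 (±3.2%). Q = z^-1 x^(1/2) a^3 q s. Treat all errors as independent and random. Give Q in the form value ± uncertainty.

3240 ± 1160

Products/powers → add relative errors in quadrature, weighted by exponent:
  (-1·δz/z)² = (-1×0.0930)² = 0.00865;  (½·δx/x)² = (0.5×0.110)² = 0.00302;  (3·δa/a)² = (3×0.110)² = 0.109;  (1·δq/q)² = (1×0.0800)² = 0.00640;  (1·δs/s)² = (1×0.0320)² = 0.00102
δQ/Q = √(0.128) = 0.358
Q = 3240, so δQ = 0.358 × 3240 = 1160.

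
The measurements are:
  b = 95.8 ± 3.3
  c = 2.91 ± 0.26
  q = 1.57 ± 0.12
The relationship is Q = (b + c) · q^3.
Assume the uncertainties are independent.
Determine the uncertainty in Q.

88.5

Let u = b + c = 98.7. δu = √(δb² + δc²) = √(10.9 + 0.0676) = 3.31, so δu/u = 0.0335.
Q is then a monomial in u, q:
δQ/Q = √((δu/u)² + (3·δq/q)²) = √(0.00112 + 0.0526) = 0.232
Q = 382, so δQ = 0.232 × 382 = 88.5.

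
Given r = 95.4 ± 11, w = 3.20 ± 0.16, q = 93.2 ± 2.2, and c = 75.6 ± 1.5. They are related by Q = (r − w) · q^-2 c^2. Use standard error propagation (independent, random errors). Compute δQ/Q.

Let u = r − w = 92.2. δu = √(δr² + δw²) = √(121 + 0.0256) = 11.0, so δu/u = 0.119.
Q is then a monomial in u, q, c:
δQ/Q = √((δu/u)² + (-2·δq/q)² + (2·δc/c)²) = √(0.0142 + 0.00223 + 0.00157) = 0.134

0.134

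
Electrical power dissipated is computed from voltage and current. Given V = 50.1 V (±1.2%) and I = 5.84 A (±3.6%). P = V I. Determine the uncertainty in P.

11.1 W

Products/powers → add relative errors in quadrature, weighted by exponent:
  (1·δV/V)² = (1×0.0120)² = 0.000144;  (1·δI/I)² = (1×0.0360)² = 0.00130
δP/P = √(0.00144) = 0.0379
P = 293 W, so δP = 0.0379 × 293 = 11.1 W.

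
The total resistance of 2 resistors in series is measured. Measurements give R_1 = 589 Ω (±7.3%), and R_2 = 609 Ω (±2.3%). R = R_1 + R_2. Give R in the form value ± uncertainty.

Each term contributes (cᵢ δxᵢ)² to (δR)²:
  (δR_1)² = 1850;  (δR_2)² = 196
δR = √(2040) = 45.2 Ω
R = 1200 Ω.

1200 ± 45.2 Ω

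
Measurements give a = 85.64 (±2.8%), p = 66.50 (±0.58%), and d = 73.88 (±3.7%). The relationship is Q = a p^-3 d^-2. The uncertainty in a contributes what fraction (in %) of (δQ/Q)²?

11.9%

(δQ/Q)² = (1·δa/a)² + (-3·δp/p)² + (-2·δd/d)²
  a term: (1×0.0280)² = 0.000784
  p term: (-3×0.00580)² = 0.000303
  d term: (-2×0.0370)² = 0.00548
Total = 0.00656. Share from a = 0.000784/0.00656 = 0.119.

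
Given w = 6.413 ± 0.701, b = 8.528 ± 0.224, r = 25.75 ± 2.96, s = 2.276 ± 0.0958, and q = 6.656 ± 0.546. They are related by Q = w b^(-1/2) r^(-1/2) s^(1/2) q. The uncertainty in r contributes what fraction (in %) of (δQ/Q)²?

14.6%

(δQ/Q)² = (1·δw/w)² + (−½·δb/b)² + (−½·δr/r)² + (½·δs/s)² + (1·δq/q)²
  w term: (1×0.109)² = 0.0119
  b term: (-0.5×0.0263)² = 0.000172
  r term: (-0.5×0.115)² = 0.00330
  s term: (0.5×0.0421)² = 0.000443
  q term: (1×0.0820)² = 0.00673
Total = 0.0226. Share from r = 0.00330/0.0226 = 0.146.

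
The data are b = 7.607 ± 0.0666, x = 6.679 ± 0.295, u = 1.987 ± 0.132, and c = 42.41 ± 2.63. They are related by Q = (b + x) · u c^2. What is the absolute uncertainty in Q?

7260

Let w = b + x = 14.29. δw = √(δb² + δx²) = √(0.00444 + 0.0870) = 0.302, so δw/w = 0.0212.
Q is then a monomial in w, u, c:
δQ/Q = √((δw/w)² + (1·δu/u)² + (2·δc/c)²) = √(0.000448 + 0.00441 + 0.0154) = 0.142
Q = 51060, so δQ = 0.142 × 51060 = 7260.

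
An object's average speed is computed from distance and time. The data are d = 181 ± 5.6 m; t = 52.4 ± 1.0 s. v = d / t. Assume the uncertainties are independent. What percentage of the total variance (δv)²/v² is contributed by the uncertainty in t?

(δv/v)² = (1·δd/d)² + (-1·δt/t)²
  d term: (1×0.0309)² = 0.000957
  t term: (-1×0.0191)² = 0.000364
Total = 0.00132. Share from t = 0.000364/0.00132 = 0.276.

27.6%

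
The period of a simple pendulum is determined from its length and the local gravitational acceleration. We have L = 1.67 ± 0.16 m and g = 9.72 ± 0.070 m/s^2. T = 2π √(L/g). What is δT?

Each factor contributes (exponent × relative error)² to (δT/T)²:
  (½·δL/L)² = (0.5×0.0958)² = 0.00229;  (−½·δg/g)² = (-0.5×0.00720)² = 1.3e-05
δT/T = √(0.00231) = 0.0480
T = 2.60 s, so δT = 0.0480 × 2.60 = 0.125 s.

0.125 s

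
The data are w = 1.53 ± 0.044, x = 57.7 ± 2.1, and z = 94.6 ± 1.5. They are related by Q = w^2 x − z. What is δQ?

Let p = w^2·x = 135. δp/p = √((2·δw/w)² + (1·δx/x)²) = √(0.00331 + 0.00132) = 0.0681, so δp = 9.19.
Q = p − z: δQ = √(δp² + δz²) = √(84.5 + 2.25) = 9.31

9.31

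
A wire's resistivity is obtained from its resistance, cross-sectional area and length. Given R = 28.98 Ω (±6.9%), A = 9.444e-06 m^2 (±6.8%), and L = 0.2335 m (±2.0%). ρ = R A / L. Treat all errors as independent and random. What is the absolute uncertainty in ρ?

0.000116 Ω·m

Products/powers → add relative errors in quadrature, weighted by exponent:
  (1·δR/R)² = (1×0.0690)² = 0.00476;  (1·δA/A)² = (1×0.0680)² = 0.00462;  (-1·δL/L)² = (-1×0.0200)² = 0.000400
δρ/ρ = √(0.00979) = 0.0989
ρ = 0.001172 Ω·m, so δρ = 0.0989 × 0.001172 = 0.000116 Ω·m.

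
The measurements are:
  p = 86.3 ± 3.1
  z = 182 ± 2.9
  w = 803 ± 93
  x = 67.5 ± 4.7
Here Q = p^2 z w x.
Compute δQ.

For a monomial Q ∝ p^2, z, w, x, fractional errors add in quadrature:
  (2·δp/p)² = (2×0.0359)² = 0.00516;  (1·δz/z)² = (1×0.0159)² = 0.000254;  (1·δw/w)² = (1×0.116)² = 0.0134;  (1·δx/x)² = (1×0.0696)² = 0.00485
δQ/Q = √(0.0237) = 0.154
Q = 7.35e+10, so δQ = 0.154 × 7.35e+10 = 1.13e+10.

1.13e+10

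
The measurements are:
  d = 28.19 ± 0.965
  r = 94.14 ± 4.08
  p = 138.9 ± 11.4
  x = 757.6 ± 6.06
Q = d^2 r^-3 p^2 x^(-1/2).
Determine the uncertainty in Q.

Since Q is a product/quotient, work with relative uncertainties:
  (2·δd/d)² = (2×0.0342)² = 0.00469;  (-3·δr/r)² = (-3×0.0433)² = 0.0169;  (2·δp/p)² = (2×0.0821)² = 0.0269;  (−½·δx/x)² = (-0.5×0.00800)² = 1.6e-05
δQ/Q = √(0.0486) = 0.220
Q = 0.6677, so δQ = 0.220 × 0.6677 = 0.147.

0.147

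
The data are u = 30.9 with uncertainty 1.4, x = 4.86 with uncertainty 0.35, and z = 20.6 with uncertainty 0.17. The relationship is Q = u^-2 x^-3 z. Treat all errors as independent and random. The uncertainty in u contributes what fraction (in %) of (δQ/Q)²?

(δQ/Q)² = (-2·δu/u)² + (-3·δx/x)² + (1·δz/z)²
  u term: (-2×0.0453)² = 0.00821
  x term: (-3×0.0720)² = 0.0467
  z term: (1×0.00825)² = 6.81e-05
Total = 0.0550. Share from u = 0.00821/0.0550 = 0.149.

14.9%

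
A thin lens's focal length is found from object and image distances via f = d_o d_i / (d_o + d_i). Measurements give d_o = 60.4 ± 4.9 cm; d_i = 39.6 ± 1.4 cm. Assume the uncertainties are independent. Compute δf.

0.923 cm

∂f/∂d_o = (d_i/(d_o+d_i))² = 0.157;  ∂f/∂d_i = (d_o/(d_o+d_i))² = 0.365
δf = √((∂f/∂d_o · δd_o)² + (∂f/∂d_i · δd_i)²) = √(0.590 + 0.261) = 0.923 cm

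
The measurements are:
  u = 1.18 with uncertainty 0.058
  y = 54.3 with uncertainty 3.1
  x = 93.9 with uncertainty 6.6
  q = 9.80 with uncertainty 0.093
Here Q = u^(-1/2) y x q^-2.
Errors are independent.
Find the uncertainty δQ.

4.68

Relative error in a monomial: (δQ/Q)² = Σ (nᵢ · δxᵢ/xᵢ)².
  (−½·δu/u)² = (-0.5×0.0492)² = 0.000604;  (1·δy/y)² = (1×0.0571)² = 0.00326;  (1·δx/x)² = (1×0.0703)² = 0.00494;  (-2·δq/q)² = (-2×0.00949)² = 0.000360
δQ/Q = √(0.00916) = 0.0957
Q = 48.9, so δQ = 0.0957 × 48.9 = 4.68.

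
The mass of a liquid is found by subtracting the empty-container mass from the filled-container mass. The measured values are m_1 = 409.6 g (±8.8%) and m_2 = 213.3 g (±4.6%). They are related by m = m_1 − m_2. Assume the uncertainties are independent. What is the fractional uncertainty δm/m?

0.190

For a sum/difference, combine absolute errors in quadrature:
  (δm_1)² = 1300;  (δm_2)² = 96.3
δm = √(1400) = 37.4 g
m = 196.3 g, so δm/m = 37.4/196.3 = 0.190.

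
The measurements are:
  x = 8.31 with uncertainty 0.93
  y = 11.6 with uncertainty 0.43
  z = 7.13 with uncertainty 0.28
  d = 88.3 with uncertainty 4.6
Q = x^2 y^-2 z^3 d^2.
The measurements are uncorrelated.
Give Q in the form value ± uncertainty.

(1.45 ± 0.411) × 10^6

For a monomial Q ∝ x^2, y^-2, z^3, d^2, fractional errors add in quadrature:
  (2·δx/x)² = (2×0.112)² = 0.0501;  (-2·δy/y)² = (-2×0.0371)² = 0.00550;  (3·δz/z)² = (3×0.0393)² = 0.0139;  (2·δd/d)² = (2×0.0521)² = 0.0109
δQ/Q = √(0.0803) = 0.283
Q = 1.45e+06, so δQ = 0.283 × 1.45e+06 = 4.11e+05.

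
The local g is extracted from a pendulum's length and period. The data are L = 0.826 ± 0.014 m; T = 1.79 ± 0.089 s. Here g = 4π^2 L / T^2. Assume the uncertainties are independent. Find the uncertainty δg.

Each factor contributes (exponent × relative error)² to (δg/g)²:
  (1·δL/L)² = (1×0.0169)² = 0.000287;  (-2·δT/T)² = (-2×0.0497)² = 0.00989
δg/g = √(0.0102) = 0.101
g = 10.2 m/s^2, so δg = 0.101 × 10.2 = 1.03 m/s^2.

1.03 m/s^2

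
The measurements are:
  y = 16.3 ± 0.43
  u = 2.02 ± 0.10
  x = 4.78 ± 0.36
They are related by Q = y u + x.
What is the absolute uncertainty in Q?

Let p = y·u = 32.9. δp/p = √((1·δy/y)² + (1·δu/u)²) = √(0.000696 + 0.00245) = 0.0561, so δp = 1.85.
Q = p + x: δQ = √(δp² + δx²) = √(3.41 + 0.130) = 1.88

1.88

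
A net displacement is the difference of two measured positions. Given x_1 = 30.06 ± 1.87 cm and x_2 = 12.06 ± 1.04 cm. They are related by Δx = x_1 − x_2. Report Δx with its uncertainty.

18.00 ± 2.14 cm

For a sum/difference, combine absolute errors in quadrature:
  (δx_1)² = 3.50;  (δx_2)² = 1.08
δΔx = √(4.58) = 2.14 cm
Δx = 18.00 cm.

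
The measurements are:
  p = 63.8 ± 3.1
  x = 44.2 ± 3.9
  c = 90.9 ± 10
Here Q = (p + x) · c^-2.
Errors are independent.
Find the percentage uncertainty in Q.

22.5%

Let u = p + x = 108. δu = √(δp² + δx²) = √(9.61 + 15.2) = 4.98, so δu/u = 0.0461.
Q is then a monomial in u, c:
δQ/Q = √((δu/u)² + (-2·δc/c)²) = √(0.00213 + 0.0484) = 0.225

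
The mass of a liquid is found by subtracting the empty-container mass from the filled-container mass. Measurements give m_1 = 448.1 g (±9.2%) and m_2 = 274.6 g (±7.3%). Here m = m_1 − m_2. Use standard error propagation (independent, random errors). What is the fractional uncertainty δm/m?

0.264

Each term contributes (cᵢ δxᵢ)² to (δm)²:
  (δm_1)² = 1700;  (δm_2)² = 402
δm = √(2100) = 45.8 g
m = 173.5 g, so δm/m = 45.8/173.5 = 0.264.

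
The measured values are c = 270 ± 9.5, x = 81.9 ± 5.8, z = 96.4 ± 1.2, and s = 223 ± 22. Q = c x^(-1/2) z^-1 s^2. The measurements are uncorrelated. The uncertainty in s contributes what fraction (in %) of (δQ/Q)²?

(δQ/Q)² = (1·δc/c)² + (−½·δx/x)² + (-1·δz/z)² + (2·δs/s)²
  c term: (1×0.0352)² = 0.00124
  x term: (-0.5×0.0708)² = 0.00125
  z term: (-1×0.0124)² = 0.000155
  s term: (2×0.0987)² = 0.0389
Total = 0.0416. Share from s = 0.0389/0.0416 = 0.936.

93.6%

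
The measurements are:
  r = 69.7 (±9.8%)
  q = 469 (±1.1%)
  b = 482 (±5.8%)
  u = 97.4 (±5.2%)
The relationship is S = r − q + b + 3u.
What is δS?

32.9

Each term contributes (cᵢ δxᵢ)² to (δS)²:
  (δr)² = 46.7;  (δq)² = 26.6;  (δb)² = 782;  (3·δu)² = 231
δS = √(1090) = 32.9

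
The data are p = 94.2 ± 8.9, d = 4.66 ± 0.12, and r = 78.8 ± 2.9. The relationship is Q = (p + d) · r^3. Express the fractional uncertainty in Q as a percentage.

Let u = p + d = 98.9. δu = √(δp² + δd²) = √(79.2 + 0.0144) = 8.90, so δu/u = 0.0900.
Q is then a monomial in u, r:
δQ/Q = √((δu/u)² + (3·δr/r)²) = √(0.00811 + 0.0122) = 0.142

14.2%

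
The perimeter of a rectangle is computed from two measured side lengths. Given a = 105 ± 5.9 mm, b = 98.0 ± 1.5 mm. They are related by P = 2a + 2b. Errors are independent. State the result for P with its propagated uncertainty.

406 ± 12.2 mm

P is a linear combination, so absolute uncertainties add in quadrature:
  (2·δa)² = 139;  (2·δb)² = 9.00
δP = √(148) = 12.2 mm
P = 406 mm.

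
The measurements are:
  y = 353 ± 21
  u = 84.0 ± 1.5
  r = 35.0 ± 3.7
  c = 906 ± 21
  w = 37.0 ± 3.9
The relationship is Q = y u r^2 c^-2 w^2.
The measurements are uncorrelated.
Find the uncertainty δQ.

Since Q is a product/quotient, work with relative uncertainties:
  (1·δy/y)² = (1×0.0595)² = 0.00354;  (1·δu/u)² = (1×0.0179)² = 0.000319;  (2·δr/r)² = (2×0.106)² = 0.0447;  (-2·δc/c)² = (-2×0.0232)² = 0.00215;  (2·δw/w)² = (2×0.105)² = 0.0444
δQ/Q = √(0.0952) = 0.308
Q = 60600, so δQ = 0.308 × 60600 = 18700.

18700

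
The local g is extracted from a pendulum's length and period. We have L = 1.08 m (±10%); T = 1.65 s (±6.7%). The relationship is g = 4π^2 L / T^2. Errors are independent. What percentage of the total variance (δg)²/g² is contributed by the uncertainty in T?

(δg/g)² = (1·δL/L)² + (-2·δT/T)²
  L term: (1×0.100)² = 0.0100
  T term: (-2×0.0670)² = 0.0180
Total = 0.0280. Share from T = 0.0180/0.0280 = 0.642.

64.2%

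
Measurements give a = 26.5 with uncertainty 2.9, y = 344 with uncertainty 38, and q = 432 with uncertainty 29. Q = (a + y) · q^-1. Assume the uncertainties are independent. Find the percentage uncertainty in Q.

12.3%

Let u = a + y = 370. δu = √(δa² + δy²) = √(8.41 + 1440) = 38.1, so δu/u = 0.103.
Q is then a monomial in u, q:
δQ/Q = √((δu/u)² + (-1·δq/q)²) = √(0.0106 + 0.00451) = 0.123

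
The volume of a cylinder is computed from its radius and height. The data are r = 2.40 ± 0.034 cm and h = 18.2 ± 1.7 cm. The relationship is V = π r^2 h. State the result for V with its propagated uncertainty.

Each factor contributes (exponent × relative error)² to (δV/V)²:
  (2·δr/r)² = (2×0.0142)² = 0.000803;  (1·δh/h)² = (1×0.0934)² = 0.00872
δV/V = √(0.00953) = 0.0976
V = 329 cm^3, so δV = 0.0976 × 329 = 32.1 cm^3.

329 ± 32.1 cm^3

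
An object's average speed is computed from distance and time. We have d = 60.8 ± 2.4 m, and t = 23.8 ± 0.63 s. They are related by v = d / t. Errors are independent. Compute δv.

0.121 m/s

v is a product of powers, so relative uncertainties combine in quadrature:
  (1·δd/d)² = (1×0.0395)² = 0.00156;  (-1·δt/t)² = (-1×0.0265)² = 0.000701
δv/v = √(0.00226) = 0.0475
v = 2.55 m/s, so δv = 0.0475 × 2.55 = 0.121 m/s.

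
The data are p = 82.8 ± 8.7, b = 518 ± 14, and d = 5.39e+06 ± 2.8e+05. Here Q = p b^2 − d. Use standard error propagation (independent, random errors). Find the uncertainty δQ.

2.64e+06

Let w = p·b^2 = 2.22e+07. δw/w = √((1·δp/p)² + (2·δb/b)²) = √(0.0110 + 0.00292) = 0.118, so δw = 2.63e+06.
Q = w − d: δQ = √(δw² + δd²) = √(6.89e+12 + 7.84e+10) = 2.64e+06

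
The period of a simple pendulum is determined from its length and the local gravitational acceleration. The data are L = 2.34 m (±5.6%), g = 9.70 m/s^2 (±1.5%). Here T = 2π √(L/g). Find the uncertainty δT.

0.0895 s

Since T is a product/quotient, work with relative uncertainties:
  (½·δL/L)² = (0.5×0.0560)² = 0.000784;  (−½·δg/g)² = (-0.5×0.0150)² = 5.62e-05
δT/T = √(0.000840) = 0.0290
T = 3.09 s, so δT = 0.0290 × 3.09 = 0.0895 s.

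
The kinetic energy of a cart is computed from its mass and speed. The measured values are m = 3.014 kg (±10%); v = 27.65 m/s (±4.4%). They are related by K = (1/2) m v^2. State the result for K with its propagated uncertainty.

Since K is a product/quotient, work with relative uncertainties:
  (1·δm/m)² = (1×0.100)² = 0.0100;  (2·δv/v)² = (2×0.0440)² = 0.00774
δK/K = √(0.0177) = 0.133
K = 1152 J, so δK = 0.133 × 1152 = 153 J.

1152 ± 153 J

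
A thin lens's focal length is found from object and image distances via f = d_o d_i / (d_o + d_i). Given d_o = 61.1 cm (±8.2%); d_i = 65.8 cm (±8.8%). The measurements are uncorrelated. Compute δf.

∂f/∂d_o = (d_i/(d_o+d_i))² = 0.269;  ∂f/∂d_i = (d_o/(d_o+d_i))² = 0.232
δf = √((∂f/∂d_o · δd_o)² + (∂f/∂d_i · δd_i)²) = √(1.81 + 1.80) = 1.90 cm

1.90 cm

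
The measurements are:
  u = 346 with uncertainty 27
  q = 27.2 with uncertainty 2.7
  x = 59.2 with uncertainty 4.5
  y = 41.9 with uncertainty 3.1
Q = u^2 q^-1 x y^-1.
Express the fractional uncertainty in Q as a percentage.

21.3%

Q is a product of powers, so relative uncertainties combine in quadrature:
  (2·δu/u)² = (2×0.0780)² = 0.0244;  (-1·δq/q)² = (-1×0.0993)² = 0.00985;  (1·δx/x)² = (1×0.0760)² = 0.00578;  (-1·δy/y)² = (-1×0.0740)² = 0.00547
δQ/Q = √(0.0455) = 0.213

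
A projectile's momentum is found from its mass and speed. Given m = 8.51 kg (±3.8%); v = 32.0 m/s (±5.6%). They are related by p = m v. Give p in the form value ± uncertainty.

272 ± 18.4 kg·m/s

Products/powers → add relative errors in quadrature, weighted by exponent:
  (1·δm/m)² = (1×0.0380)² = 0.00144;  (1·δv/v)² = (1×0.0560)² = 0.00314
δp/p = √(0.00458) = 0.0677
p = 272 kg·m/s, so δp = 0.0677 × 272 = 18.4 kg·m/s.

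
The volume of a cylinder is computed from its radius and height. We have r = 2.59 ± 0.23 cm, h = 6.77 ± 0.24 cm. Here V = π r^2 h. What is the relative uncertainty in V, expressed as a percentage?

18.1%

Each factor contributes (exponent × relative error)² to (δV/V)²:
  (2·δr/r)² = (2×0.0888)² = 0.0315;  (1·δh/h)² = (1×0.0355)² = 0.00126
δV/V = √(0.0328) = 0.181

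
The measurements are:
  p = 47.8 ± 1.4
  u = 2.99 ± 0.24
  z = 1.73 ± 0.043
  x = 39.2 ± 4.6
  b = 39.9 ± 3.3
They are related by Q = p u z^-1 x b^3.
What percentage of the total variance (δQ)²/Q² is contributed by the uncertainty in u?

(δQ/Q)² = (1·δp/p)² + (1·δu/u)² + (-1·δz/z)² + (1·δx/x)² + (3·δb/b)²
  p term: (1×0.0293)² = 0.000858
  u term: (1×0.0803)² = 0.00644
  z term: (-1×0.0249)² = 0.000618
  x term: (1×0.117)² = 0.0138
  b term: (3×0.0827)² = 0.0616
Total = 0.0833. Share from u = 0.00644/0.0833 = 0.0774.

7.74%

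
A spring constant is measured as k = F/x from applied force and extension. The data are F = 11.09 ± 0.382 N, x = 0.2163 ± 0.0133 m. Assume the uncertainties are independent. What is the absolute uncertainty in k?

3.61 N/m

Products/powers → add relative errors in quadrature, weighted by exponent:
  (1·δF/F)² = (1×0.0344)² = 0.00119;  (-1·δx/x)² = (-1×0.0615)² = 0.00378
δk/k = √(0.00497) = 0.0705
k = 51.27 N/m, so δk = 0.0705 × 51.27 = 3.61 N/m.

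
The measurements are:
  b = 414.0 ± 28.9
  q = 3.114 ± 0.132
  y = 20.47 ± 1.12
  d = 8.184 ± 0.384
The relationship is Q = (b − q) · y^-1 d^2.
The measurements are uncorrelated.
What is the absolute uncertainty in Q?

174

Let u = b − q = 410.9. δu = √(δb² + δq²) = √(835 + 0.0174) = 28.9, so δu/u = 0.0703.
Q is then a monomial in u, y, d:
δQ/Q = √((δu/u)² + (-1·δy/y)² + (2·δd/d)²) = √(0.00495 + 0.00299 + 0.00881) = 0.129
Q = 1344, so δQ = 0.129 × 1344 = 174.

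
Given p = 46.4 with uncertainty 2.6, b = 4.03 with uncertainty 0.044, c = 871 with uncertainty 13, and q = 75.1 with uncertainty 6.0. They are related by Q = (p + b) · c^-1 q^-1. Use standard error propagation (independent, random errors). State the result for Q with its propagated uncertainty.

Let u = p + b = 50.4. δu = √(δp² + δb²) = √(6.76 + 0.00194) = 2.60, so δu/u = 0.0516.
Q is then a monomial in u, c, q:
δQ/Q = √((δu/u)² + (-1·δc/c)² + (-1·δq/q)²) = √(0.00266 + 0.000223 + 0.00638) = 0.0963
Q = 0.000771, so δQ = 0.0963 × 0.000771 = 7.42e-05.

(7.71 ± 0.742) × 10^-4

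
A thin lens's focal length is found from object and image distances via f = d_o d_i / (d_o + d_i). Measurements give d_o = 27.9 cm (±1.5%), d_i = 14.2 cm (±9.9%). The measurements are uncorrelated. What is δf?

0.619 cm

∂f/∂d_o = (d_i/(d_o+d_i))² = 0.114;  ∂f/∂d_i = (d_o/(d_o+d_i))² = 0.439
δf = √((∂f/∂d_o · δd_o)² + (∂f/∂d_i · δd_i)²) = √(0.00227 + 0.381) = 0.619 cm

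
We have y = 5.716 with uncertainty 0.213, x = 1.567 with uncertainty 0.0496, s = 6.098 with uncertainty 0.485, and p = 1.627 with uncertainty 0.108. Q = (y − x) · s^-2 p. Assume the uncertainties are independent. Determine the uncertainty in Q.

Let u = y − x = 4.149. δu = √(δy² + δx²) = √(0.0454 + 0.00246) = 0.219, so δu/u = 0.0527.
Q is then a monomial in u, s, p:
δQ/Q = √((δu/u)² + (-2·δs/s)² + (1·δp/p)²) = √(0.00278 + 0.0253 + 0.00441) = 0.180
Q = 0.1815, so δQ = 0.180 × 0.1815 = 0.0327.

0.0327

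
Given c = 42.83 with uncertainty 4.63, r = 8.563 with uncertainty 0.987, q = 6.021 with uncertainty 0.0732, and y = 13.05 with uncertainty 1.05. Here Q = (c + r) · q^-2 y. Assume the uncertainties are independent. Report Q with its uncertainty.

Let u = c + r = 51.39. δu = √(δc² + δr²) = √(21.4 + 0.974) = 4.73, so δu/u = 0.0921.
Q is then a monomial in u, q, y:
δQ/Q = √((δu/u)² + (-2·δq/q)² + (1·δy/y)²) = √(0.00849 + 0.000591 + 0.00647) = 0.125
Q = 18.50, so δQ = 0.125 × 18.50 = 2.31.

18.50 ± 2.31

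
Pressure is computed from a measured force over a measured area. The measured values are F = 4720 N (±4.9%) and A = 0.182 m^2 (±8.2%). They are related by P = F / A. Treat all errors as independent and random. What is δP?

2480 Pa

For a monomial P ∝ F, A^-1, fractional errors add in quadrature:
  (1·δF/F)² = (1×0.0490)² = 0.00240;  (-1·δA/A)² = (-1×0.0820)² = 0.00672
δP/P = √(0.00912) = 0.0955
P = 25900 Pa, so δP = 0.0955 × 25900 = 2480 Pa.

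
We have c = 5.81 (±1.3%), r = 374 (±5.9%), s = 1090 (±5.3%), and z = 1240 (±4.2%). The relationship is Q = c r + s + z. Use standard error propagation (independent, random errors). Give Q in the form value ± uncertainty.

Let p = c·r = 2170. δp/p = √((1·δc/c)² + (1·δr/r)²) = √(0.000169 + 0.00348) = 0.0604, so δp = 131.
Q = p + s + z: δQ = √(δp² + δs² + δz²) = √(17200 + 3340 + 2710) = 153
Q = 4500.

4500 ± 153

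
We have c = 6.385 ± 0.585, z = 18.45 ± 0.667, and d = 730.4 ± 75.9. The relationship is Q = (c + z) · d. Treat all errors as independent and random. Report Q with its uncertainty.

Let u = c + z = 24.84. δu = √(δc² + δz²) = √(0.342 + 0.445) = 0.887, so δu/u = 0.0357.
Q is then a monomial in u, d:
δQ/Q = √((δu/u)² + (1·δd/d)²) = √(0.00128 + 0.0108) = 0.110
Q = 18140, so δQ = 0.110 × 18140 = 1990.

18140 ± 1990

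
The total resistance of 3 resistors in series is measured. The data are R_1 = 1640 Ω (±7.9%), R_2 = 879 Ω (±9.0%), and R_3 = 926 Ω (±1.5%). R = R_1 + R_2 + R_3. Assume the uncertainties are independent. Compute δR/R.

0.0442

Each term contributes (cᵢ δxᵢ)² to (δR)²:
  (δR_1)² = 16800;  (δR_2)² = 6260;  (δR_3)² = 193
δR = √(23200) = 152 Ω
R = 3440 Ω, so δR/R = 152/3440 = 0.0442.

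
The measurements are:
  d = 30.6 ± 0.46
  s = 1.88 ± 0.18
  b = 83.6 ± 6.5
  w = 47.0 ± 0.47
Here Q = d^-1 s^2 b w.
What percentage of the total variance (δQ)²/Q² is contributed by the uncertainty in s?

(δQ/Q)² = (-1·δd/d)² + (2·δs/s)² + (1·δb/b)² + (1·δw/w)²
  d term: (-1×0.0150)² = 0.000226
  s term: (2×0.0957)² = 0.0367
  b term: (1×0.0778)² = 0.00605
  w term: (1×0.0100)² = 0.000100
Total = 0.0430. Share from s = 0.0367/0.0430 = 0.852.

85.2%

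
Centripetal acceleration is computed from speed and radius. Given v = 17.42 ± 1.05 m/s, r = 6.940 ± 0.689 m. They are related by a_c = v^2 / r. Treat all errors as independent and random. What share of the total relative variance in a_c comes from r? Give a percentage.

40.4%

(δa_c/a_c)² = (2·δv/v)² + (-1·δr/r)²
  v term: (2×0.0603)² = 0.0145
  r term: (-1×0.0993)² = 0.00986
Total = 0.0244. Share from r = 0.00986/0.0244 = 0.404.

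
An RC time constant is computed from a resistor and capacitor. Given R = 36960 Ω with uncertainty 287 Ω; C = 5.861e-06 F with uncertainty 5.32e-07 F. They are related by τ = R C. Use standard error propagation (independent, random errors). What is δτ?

0.0197 s

For a monomial τ ∝ R, C, fractional errors add in quadrature:
  (1·δR/R)² = (1×0.00777)² = 6.03e-05;  (1·δC/C)² = (1×0.0908)² = 0.00824
δτ/τ = √(0.00830) = 0.0911
τ = 0.2166 s, so δτ = 0.0911 × 0.2166 = 0.0197 s.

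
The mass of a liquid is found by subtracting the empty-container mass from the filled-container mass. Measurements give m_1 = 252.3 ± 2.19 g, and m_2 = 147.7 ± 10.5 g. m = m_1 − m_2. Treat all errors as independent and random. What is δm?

m is a linear combination, so absolute uncertainties add in quadrature:
  (δm_1)² = 4.80;  (δm_2)² = 110
δm = √(115) = 10.7 g

10.7 g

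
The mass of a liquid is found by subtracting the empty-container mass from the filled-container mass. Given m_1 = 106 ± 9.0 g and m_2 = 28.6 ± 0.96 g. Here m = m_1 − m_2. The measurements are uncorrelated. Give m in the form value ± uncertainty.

77.4 ± 9.05 g

Each term contributes (cᵢ δxᵢ)² to (δm)²:
  (δm_1)² = 81.0;  (δm_2)² = 0.922
δm = √(81.9) = 9.05 g
m = 77.4 g.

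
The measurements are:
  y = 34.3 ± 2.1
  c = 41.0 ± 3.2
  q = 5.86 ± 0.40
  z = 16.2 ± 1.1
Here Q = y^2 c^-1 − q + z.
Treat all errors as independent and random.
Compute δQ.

4.33

Let p = y^2·c^-1 = 28.7. δp/p = √((2·δy/y)² + (-1·δc/c)²) = √(0.0150 + 0.00609) = 0.145, so δp = 4.17.
Q = p − q + z: δQ = √(δp² + δq² + δz²) = √(17.4 + 0.160 + 1.21) = 4.33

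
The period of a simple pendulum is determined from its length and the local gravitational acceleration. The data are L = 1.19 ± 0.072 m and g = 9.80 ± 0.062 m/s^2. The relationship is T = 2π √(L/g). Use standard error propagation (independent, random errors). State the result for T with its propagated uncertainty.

For a monomial T ∝ L^(1/2), g^(-1/2), fractional errors add in quadrature:
  (½·δL/L)² = (0.5×0.0605)² = 0.000915;  (−½·δg/g)² = (-0.5×0.00633)² = 1e-05
δT/T = √(0.000925) = 0.0304
T = 2.19 s, so δT = 0.0304 × 2.19 = 0.0666 s.

2.19 ± 0.0666 s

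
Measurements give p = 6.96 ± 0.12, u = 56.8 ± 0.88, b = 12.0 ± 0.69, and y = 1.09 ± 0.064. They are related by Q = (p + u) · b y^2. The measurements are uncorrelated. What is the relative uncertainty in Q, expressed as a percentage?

Let w = p + u = 63.8. δw = √(δp² + δu²) = √(0.0144 + 0.774) = 0.888, so δw/w = 0.0139.
Q is then a monomial in w, b, y:
δQ/Q = √((δw/w)² + (1·δb/b)² + (2·δy/y)²) = √(0.000194 + 0.00331 + 0.0138) = 0.131

13.1%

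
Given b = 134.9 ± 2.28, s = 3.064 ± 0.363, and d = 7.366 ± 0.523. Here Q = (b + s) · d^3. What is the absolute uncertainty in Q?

Let u = b + s = 138.0. δu = √(δb² + δs²) = √(5.20 + 0.132) = 2.31, so δu/u = 0.0167.
Q is then a monomial in u, d:
δQ/Q = √((δu/u)² + (3·δd/d)²) = √(0.000280 + 0.0454) = 0.214
Q = 55140, so δQ = 0.214 × 55140 = 11800.

11800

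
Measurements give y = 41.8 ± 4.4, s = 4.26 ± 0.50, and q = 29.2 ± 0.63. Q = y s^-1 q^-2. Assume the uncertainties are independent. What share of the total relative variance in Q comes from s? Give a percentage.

51.6%

(δQ/Q)² = (1·δy/y)² + (-1·δs/s)² + (-2·δq/q)²
  y term: (1×0.105)² = 0.0111
  s term: (-1×0.117)² = 0.0138
  q term: (-2×0.0216)² = 0.00186
Total = 0.0267. Share from s = 0.0138/0.0267 = 0.516.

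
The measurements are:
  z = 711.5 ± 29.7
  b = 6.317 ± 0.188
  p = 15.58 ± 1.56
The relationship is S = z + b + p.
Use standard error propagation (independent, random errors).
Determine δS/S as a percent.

Sums and differences: (δS)² = Σ (cᵢ δxᵢ)².
  (δz)² = 882;  (δb)² = 0.0353;  (δp)² = 2.43
δS = √(885) = 29.7
S = 733.4, so δS/S = 29.7/733.4 = 0.0406.

4.06%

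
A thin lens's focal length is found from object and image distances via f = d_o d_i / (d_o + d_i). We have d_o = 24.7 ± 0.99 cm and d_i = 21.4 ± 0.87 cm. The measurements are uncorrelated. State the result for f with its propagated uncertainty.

∂f/∂d_o = (d_i/(d_o+d_i))² = 0.215;  ∂f/∂d_i = (d_o/(d_o+d_i))² = 0.287
δf = √((∂f/∂d_o · δd_o)² + (∂f/∂d_i · δd_i)²) = √(0.0455 + 0.0624) = 0.328 cm
f = 11.5 cm.

11.5 ± 0.328 cm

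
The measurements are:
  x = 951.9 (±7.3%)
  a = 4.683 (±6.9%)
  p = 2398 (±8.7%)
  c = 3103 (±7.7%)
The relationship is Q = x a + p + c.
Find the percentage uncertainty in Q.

5.51%

Let w = x·a = 4458. δw/w = √((1·δx/x)² + (1·δa/a)²) = √(0.00533 + 0.00476) = 0.100, so δw = 448.
Q = w + p + c: δQ = √(δw² + δp² + δc²) = √(2.01e+05 + 43500 + 57100) = 549
Q = 9959, so δQ/Q = 549/9959 = 0.0551.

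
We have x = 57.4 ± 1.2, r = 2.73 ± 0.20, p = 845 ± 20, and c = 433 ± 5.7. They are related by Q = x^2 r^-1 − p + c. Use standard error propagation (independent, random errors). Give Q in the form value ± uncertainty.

795 ± 104

Let w = x^2·r^-1 = 1210. δw/w = √((2·δx/x)² + (-1·δr/r)²) = √(0.00175 + 0.00537) = 0.0844, so δw = 102.
Q = w − p + c: δQ = √(δw² + δp² + δc²) = √(10400 + 400 + 32.5) = 104
Q = 795.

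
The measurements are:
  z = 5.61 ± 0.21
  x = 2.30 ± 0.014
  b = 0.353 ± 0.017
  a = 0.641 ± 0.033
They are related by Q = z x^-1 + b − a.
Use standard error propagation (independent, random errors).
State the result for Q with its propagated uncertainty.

Let p = z·x^-1 = 2.44. δp/p = √((1·δz/z)² + (-1·δx/x)²) = √(0.00140 + 3.71e-05) = 0.0379, so δp = 0.0925.
Q = p + b − a: δQ = √(δp² + δb² + δa²) = √(0.00856 + 0.000289 + 0.00109) = 0.0997
Q = 2.15.

2.15 ± 0.0997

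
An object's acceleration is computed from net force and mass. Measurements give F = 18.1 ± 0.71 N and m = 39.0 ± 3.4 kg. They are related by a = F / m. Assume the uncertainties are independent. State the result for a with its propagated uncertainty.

a is a product of powers, so relative uncertainties combine in quadrature:
  (1·δF/F)² = (1×0.0392)² = 0.00154;  (-1·δm/m)² = (-1×0.0872)² = 0.00760
δa/a = √(0.00914) = 0.0956
a = 0.464 m/s^2, so δa = 0.0956 × 0.464 = 0.0444 m/s^2.

0.464 ± 0.0444 m/s^2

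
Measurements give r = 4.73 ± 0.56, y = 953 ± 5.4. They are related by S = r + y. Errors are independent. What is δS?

S is a linear combination, so absolute uncertainties add in quadrature:
  (δr)² = 0.314;  (δy)² = 29.2
δS = √(29.5) = 5.43

5.43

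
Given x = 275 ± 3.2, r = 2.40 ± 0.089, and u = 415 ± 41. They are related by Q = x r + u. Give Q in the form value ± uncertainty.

Let p = x·r = 660. δp/p = √((1·δx/x)² + (1·δr/r)²) = √(0.000135 + 0.00138) = 0.0389, so δp = 25.7.
Q = p + u: δQ = √(δp² + δu²) = √(658 + 1680) = 48.4
Q = 1080.

1080 ± 48.4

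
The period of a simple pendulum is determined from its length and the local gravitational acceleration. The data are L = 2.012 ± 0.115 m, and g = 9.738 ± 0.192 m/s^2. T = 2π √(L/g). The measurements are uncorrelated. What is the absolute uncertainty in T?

Each factor contributes (exponent × relative error)² to (δT/T)²:
  (½·δL/L)² = (0.5×0.0572)² = 0.000817;  (−½·δg/g)² = (-0.5×0.0197)² = 9.72e-05
δT/T = √(0.000914) = 0.0302
T = 2.856 s, so δT = 0.0302 × 2.856 = 0.0863 s.

0.0863 s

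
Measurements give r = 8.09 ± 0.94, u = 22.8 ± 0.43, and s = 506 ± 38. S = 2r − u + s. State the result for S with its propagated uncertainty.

499 ± 38.0

S is a linear combination, so absolute uncertainties add in quadrature:
  (2·δr)² = 3.53;  (δu)² = 0.185;  (δs)² = 1440
δS = √(1450) = 38.0
S = 499.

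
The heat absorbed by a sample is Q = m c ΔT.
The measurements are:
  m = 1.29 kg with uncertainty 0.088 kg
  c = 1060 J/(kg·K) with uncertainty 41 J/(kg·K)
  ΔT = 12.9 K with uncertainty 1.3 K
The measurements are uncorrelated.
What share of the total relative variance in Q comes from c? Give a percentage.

(δQ/Q)² = (1·δm/m)² + (1·δc/c)² + (1·δΔT/ΔT)²
  m term: (1×0.0682)² = 0.00465
  c term: (1×0.0387)² = 0.00150
  ΔT term: (1×0.101)² = 0.0102
Total = 0.0163. Share from c = 0.00150/0.0163 = 0.0918.

9.18%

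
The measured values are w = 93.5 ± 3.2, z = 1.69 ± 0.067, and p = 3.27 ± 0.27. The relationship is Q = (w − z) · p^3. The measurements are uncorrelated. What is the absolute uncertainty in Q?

Let u = w − z = 91.8. δu = √(δw² + δz²) = √(10.2 + 0.00449) = 3.20, so δu/u = 0.0349.
Q is then a monomial in u, p:
δQ/Q = √((δu/u)² + (3·δp/p)²) = √(0.00122 + 0.0614) = 0.250
Q = 3210, so δQ = 0.250 × 3210 = 803.

803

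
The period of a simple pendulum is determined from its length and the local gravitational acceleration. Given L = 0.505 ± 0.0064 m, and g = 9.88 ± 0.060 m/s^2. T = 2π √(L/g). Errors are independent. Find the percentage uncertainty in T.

Since T is a product/quotient, work with relative uncertainties:
  (½·δL/L)² = (0.5×0.0127)² = 4.02e-05;  (−½·δg/g)² = (-0.5×0.00607)² = 9.22e-06
δT/T = √(4.94e-05) = 0.00703

0.703%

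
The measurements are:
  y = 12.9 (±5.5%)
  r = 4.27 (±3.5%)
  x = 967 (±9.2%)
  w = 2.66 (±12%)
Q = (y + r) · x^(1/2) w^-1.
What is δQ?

Let u = y + r = 17.2. δu = √(δy² + δr²) = √(0.503 + 0.0223) = 0.725, so δu/u = 0.0422.
Q is then a monomial in u, x, w:
δQ/Q = √((δu/u)² + (½·δx/x)² + (-1·δw/w)²) = √(0.00178 + 0.00212 + 0.0144) = 0.135
Q = 201, so δQ = 0.135 × 201 = 27.2.

27.2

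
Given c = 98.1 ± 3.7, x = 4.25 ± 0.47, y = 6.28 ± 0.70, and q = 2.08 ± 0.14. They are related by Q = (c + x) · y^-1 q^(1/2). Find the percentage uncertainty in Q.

Let u = c + x = 102. δu = √(δc² + δx²) = √(13.7 + 0.221) = 3.73, so δu/u = 0.0364.
Q is then a monomial in u, y, q:
δQ/Q = √((δu/u)² + (-1·δy/y)² + (½·δq/q)²) = √(0.00133 + 0.0124 + 0.00113) = 0.122

12.2%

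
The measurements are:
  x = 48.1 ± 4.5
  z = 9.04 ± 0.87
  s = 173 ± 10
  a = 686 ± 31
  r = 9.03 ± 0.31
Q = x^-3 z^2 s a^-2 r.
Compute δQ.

For a monomial Q ∝ x^-3, z^2, s, a^-2, r, fractional errors add in quadrature:
  (-3·δx/x)² = (-3×0.0936)² = 0.0788;  (2·δz/z)² = (2×0.0962)² = 0.0370;  (1·δs/s)² = (1×0.0578)² = 0.00334;  (-2·δa/a)² = (-2×0.0452)² = 0.00817;  (1·δr/r)² = (1×0.0343)² = 0.00118
δQ/Q = √(0.129) = 0.358
Q = 2.44e-06, so δQ = 0.358 × 2.44e-06 = 8.74e-07.

8.74e-07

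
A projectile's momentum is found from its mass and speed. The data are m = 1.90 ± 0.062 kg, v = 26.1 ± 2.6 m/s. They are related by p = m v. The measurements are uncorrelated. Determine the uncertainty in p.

5.20 kg·m/s

Relative error in a monomial: (δp/p)² = Σ (nᵢ · δxᵢ/xᵢ)².
  (1·δm/m)² = (1×0.0326)² = 0.00106;  (1·δv/v)² = (1×0.0996)² = 0.00992
δp/p = √(0.0110) = 0.105
p = 49.6 kg·m/s, so δp = 0.105 × 49.6 = 5.20 kg·m/s.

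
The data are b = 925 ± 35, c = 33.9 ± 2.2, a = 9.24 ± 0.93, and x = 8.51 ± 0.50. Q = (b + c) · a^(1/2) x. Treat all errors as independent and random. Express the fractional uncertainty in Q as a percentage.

8.56%

Let u = b + c = 959. δu = √(δb² + δc²) = √(1220 + 4.84) = 35.1, so δu/u = 0.0366.
Q is then a monomial in u, a, x:
δQ/Q = √((δu/u)² + (½·δa/a)² + (1·δx/x)²) = √(0.00134 + 0.00253 + 0.00345) = 0.0856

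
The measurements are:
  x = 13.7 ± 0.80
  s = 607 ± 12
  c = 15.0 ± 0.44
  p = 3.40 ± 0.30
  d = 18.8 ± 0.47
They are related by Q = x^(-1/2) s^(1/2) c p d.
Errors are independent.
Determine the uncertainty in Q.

Each factor contributes (exponent × relative error)² to (δQ/Q)²:
  (−½·δx/x)² = (-0.5×0.0584)² = 0.000852;  (½·δs/s)² = (0.5×0.0198)² = 9.77e-05;  (1·δc/c)² = (1×0.0293)² = 0.000860;  (1·δp/p)² = (1×0.0882)² = 0.00779;  (1·δd/d)² = (1×0.0250)² = 0.000625
δQ/Q = √(0.0102) = 0.101
Q = 6380, so δQ = 0.101 × 6380 = 645.

645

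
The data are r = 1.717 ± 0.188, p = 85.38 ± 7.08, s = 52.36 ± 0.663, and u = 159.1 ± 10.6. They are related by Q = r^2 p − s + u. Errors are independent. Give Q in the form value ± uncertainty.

358.4 ± 59.9

Let w = r^2·p = 251.7. δw/w = √((2·δr/r)² + (1·δp/p)²) = √(0.0480 + 0.00688) = 0.234, so δw = 58.9.
Q = w − s + u: δQ = √(δw² + δs² + δu²) = √(3470 + 0.440 + 112) = 59.9
Q = 358.4.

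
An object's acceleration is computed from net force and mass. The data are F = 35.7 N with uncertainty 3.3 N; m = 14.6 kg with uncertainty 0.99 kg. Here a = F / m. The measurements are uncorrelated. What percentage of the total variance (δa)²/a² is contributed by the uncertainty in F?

65.0%

(δa/a)² = (1·δF/F)² + (-1·δm/m)²
  F term: (1×0.0924)² = 0.00854
  m term: (-1×0.0678)² = 0.00460
Total = 0.0131. Share from F = 0.00854/0.0131 = 0.650.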